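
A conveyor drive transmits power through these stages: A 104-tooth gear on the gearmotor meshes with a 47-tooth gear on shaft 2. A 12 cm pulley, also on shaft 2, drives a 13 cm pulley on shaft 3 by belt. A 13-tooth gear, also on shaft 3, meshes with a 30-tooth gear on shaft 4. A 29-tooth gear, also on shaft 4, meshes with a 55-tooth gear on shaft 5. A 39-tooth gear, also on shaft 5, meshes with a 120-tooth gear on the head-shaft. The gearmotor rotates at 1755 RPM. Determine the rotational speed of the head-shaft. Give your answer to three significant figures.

Gear mesh: ratio = 47/104 = 0.45192, so shaft 2 turns at 1755 / 0.45192 = 3883.4 RPM.
Belt: ratio = 13/12 = 1.0833, so shaft 3 turns at 3883.4 / 1.0833 = 3584.7 RPM.
Gear mesh: ratio = 30/13 = 2.3077, so shaft 4 turns at 3584.7 / 2.3077 = 1553.4 RPM.
Gear mesh: ratio = 55/29 = 1.8966, so shaft 5 turns at 1553.4 / 1.8966 = 819.05 RPM.
Gear mesh: ratio = 120/39 = 3.0769, so the head-shaft turns at 819.05 / 3.0769 = 266.19 RPM.

266 RPM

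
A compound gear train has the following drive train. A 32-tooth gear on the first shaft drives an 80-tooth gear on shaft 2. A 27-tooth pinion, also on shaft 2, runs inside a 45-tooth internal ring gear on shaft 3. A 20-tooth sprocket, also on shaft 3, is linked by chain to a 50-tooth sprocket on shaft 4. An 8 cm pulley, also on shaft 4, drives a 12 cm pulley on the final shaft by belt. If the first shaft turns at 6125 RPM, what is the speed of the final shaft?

392 RPM

Gear mesh: ratio = 80/32 = 2.5, so shaft 2 turns at 6125 / 2.5 = 2450 RPM.
Internal gear: ratio = 45/27 = 1.6667, so shaft 3 turns at 2450 / 1.6667 = 1470 RPM.
Chain: ratio = 50/20 = 2.5, so shaft 4 turns at 1470 / 2.5 = 588 RPM.
Belt: ratio = 12/8 = 1.5, so the final shaft turns at 588 / 1.5 = 392 RPM.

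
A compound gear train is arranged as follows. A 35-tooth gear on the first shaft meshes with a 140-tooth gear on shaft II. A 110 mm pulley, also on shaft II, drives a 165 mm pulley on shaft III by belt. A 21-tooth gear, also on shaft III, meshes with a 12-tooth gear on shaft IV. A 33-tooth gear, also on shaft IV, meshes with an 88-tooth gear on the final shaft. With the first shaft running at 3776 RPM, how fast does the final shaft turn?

413 RPM

the first shaft → shaft II (gear mesh, 140/35): 3776 ÷ 4 = 944 RPM
shaft II → shaft III (belt, 165/110): 944 ÷ 1.5 = 629.33 RPM
shaft III → shaft IV (gear mesh, 12/21): 629.33 ÷ 0.57143 = 1101.3 RPM
shaft IV → the final shaft (gear mesh, 88/33): 1101.3 ÷ 2.6667 = 413 RPM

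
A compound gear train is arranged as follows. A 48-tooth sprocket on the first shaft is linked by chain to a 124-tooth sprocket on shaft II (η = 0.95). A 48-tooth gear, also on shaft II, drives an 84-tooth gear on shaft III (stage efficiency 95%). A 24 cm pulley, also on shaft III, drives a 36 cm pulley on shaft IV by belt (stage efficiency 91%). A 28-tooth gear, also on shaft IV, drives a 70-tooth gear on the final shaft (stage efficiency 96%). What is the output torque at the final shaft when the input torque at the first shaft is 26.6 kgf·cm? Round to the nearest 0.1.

355.5 kgf·cm

After the chain (124/48): 26.6 × 2.5833 × 0.95 = 65.281 kgf·cm
After the gear mesh (84/48): 65.281 × 1.75 × 0.95 = 108.53 kgf·cm
After the belt (36/24): 108.53 × 1.5 × 0.91 = 148.14 kgf·cm
After the gear mesh (70/28): 148.14 × 2.5 × 0.96 = 355.54 kgf·cm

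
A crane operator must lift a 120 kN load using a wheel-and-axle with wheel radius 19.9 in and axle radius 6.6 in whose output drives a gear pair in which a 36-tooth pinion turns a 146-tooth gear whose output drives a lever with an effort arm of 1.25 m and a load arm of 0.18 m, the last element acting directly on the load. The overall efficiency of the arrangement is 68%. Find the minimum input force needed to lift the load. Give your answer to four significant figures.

2.078 kN

Wheel-and-axle MA = R/r = 19.9/6.6 = 3.0152.
Gear pair MA = 146/36 = 4.0556.
Lever MA = effort arm / load arm = 1.25/0.18 = 6.9444.
Combined ideal MA = 3.0152 × 4.0556 × 6.9444 = 84.917.
Actual MA = 84.917 × 0.68 = 57.744.
Effort = load / actual MA = 120 / 57.744 = 2.0781 kN.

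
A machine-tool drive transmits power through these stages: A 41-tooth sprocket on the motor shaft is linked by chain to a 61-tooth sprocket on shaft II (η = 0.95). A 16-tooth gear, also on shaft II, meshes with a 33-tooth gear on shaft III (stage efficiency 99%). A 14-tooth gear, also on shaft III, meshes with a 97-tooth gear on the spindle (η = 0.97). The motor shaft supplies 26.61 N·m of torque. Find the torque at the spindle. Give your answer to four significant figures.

516.1 N·m

chain 61/41 = 1.4878 → τ = 26.61·1.4878·0.95 = 37.611 N·m
gear mesh 33/16 = 2.0625 → τ = 37.611·2.0625·0.99 = 76.797 N·m
gear mesh 97/14 = 6.9286 → τ = 76.797·6.9286·0.97 = 516.13 N·m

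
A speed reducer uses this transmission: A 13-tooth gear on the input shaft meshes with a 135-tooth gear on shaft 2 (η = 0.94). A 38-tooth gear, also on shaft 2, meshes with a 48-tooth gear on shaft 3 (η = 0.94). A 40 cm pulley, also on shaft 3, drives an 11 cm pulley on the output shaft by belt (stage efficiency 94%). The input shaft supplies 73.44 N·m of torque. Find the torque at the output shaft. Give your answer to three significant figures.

220 N·m

After the gear mesh (135/13): 73.44 × 10.385 × 0.94 = 716.89 N·m
After the gear mesh (48/38): 716.89 × 1.2632 × 0.94 = 851.21 N·m
After the belt (11/40): 851.21 × 0.275 × 0.94 = 220.04 N·m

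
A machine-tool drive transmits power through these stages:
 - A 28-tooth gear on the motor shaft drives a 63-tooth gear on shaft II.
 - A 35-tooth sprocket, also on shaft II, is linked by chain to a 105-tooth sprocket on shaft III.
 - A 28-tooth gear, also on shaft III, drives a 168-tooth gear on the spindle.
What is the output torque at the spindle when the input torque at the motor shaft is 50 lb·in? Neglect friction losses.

2025 lb·in

After the gear mesh (63/28): 50 × 2.25 = 112.5 lb·in
After the chain (105/35): 112.5 × 3 = 337.5 lb·in
After the gear mesh (168/28): 337.5 × 6 = 2025 lb·in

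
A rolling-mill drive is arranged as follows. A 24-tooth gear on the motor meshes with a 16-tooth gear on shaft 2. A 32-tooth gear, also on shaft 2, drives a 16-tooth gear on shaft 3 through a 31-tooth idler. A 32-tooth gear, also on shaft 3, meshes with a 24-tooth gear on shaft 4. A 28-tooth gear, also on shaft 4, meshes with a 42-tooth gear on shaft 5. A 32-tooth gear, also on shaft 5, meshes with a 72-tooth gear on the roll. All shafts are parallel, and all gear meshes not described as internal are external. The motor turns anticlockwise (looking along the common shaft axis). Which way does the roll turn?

anticlockwise

the motor → shaft 2: external mesh, 1 reversal → CW.
shaft 2 → shaft 3: driver → idler → driven is 2 external meshes, 2 reversals → CW.
shaft 3 → shaft 4: external mesh, 1 reversal → CCW.
shaft 4 → shaft 5: external mesh, 1 reversal → CW.
shaft 5 → the roll: external mesh, 1 reversal → CCW.
6 reversals in total — an even number — so the roll turns the same way as the motor.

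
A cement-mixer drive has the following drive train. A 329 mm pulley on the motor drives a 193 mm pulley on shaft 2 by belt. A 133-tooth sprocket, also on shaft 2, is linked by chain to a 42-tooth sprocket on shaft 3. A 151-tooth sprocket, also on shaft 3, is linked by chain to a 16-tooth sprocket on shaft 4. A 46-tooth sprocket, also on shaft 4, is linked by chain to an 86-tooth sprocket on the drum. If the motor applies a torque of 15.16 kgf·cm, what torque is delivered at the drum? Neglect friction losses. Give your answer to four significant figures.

0.5563 kgf·cm

After the belt (193/329): 15.16 × 0.58663 = 8.8933 kgf·cm
After the chain (42/133): 8.8933 × 0.31579 = 2.8084 kgf·cm
After the chain (16/151): 2.8084 × 0.10596 = 0.29758 kgf·cm
After the chain (86/46): 0.29758 × 1.8696 = 0.55634 kgf·cm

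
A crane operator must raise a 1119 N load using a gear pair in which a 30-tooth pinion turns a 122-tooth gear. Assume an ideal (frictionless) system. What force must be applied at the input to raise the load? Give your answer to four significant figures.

275.2 N

Gear pair MA = 122/30 = 4.0667.
Effort = load / MA = 1119 / 4.0667 = 275.16 N.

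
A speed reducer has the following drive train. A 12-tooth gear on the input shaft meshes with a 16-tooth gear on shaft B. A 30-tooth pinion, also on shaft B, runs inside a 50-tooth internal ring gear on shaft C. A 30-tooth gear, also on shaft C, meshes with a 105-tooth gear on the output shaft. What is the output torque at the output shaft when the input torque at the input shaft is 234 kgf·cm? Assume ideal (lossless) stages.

Gear mesh: ratio = 16/12 = 1.3333; torque at shaft B = 234 × 1.3333 = 312 kgf·cm.
Internal gear: ratio = 50/30 = 1.6667; torque at shaft C = 312 × 1.6667 = 520 kgf·cm.
Gear mesh: ratio = 105/30 = 3.5; torque at the output shaft = 520 × 3.5 = 1820 kgf·cm.

1820 kgf·cm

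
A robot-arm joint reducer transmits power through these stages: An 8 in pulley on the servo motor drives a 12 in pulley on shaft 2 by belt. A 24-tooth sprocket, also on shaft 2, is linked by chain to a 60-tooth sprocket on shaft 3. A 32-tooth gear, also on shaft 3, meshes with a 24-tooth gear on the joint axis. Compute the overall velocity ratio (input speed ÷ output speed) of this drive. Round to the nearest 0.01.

Each stage contributes driven/driver: belt 12/8 = 1.5, chain 60/24 = 2.5, gear mesh 24/32 = 0.75.
Overall: 1.5 × 2.5 × 0.75 = 2.8125.

2.81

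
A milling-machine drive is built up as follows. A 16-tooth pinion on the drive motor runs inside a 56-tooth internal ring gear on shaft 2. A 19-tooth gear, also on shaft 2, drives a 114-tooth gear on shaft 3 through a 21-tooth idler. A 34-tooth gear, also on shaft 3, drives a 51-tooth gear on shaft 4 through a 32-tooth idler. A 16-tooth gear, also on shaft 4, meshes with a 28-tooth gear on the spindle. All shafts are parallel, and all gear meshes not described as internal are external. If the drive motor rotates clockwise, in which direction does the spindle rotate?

the drive motor → shaft 2: internal mesh, same direction → CW.
shaft 2 → shaft 3: driver → idler → driven is 2 external meshes, 2 reversals → CW.
shaft 3 → shaft 4: driver → idler → driven is 2 external meshes, 2 reversals → CW.
shaft 4 → the spindle: external mesh, 1 reversal → CCW.
5 reversals in total — an odd number — so the spindle turns opposite to the drive motor.

anticlockwise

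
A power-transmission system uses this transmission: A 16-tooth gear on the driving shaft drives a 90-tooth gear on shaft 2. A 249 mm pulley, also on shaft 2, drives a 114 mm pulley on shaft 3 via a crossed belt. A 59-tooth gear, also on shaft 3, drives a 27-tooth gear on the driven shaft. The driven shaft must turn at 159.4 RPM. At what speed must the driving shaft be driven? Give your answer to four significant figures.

Overall ratio R = 5.625 × 0.45783 × 0.45763 = 1.1785.
Required input speed = output speed × R = 159.4 × 1.1785 = 187.86 RPM.

187.9 RPM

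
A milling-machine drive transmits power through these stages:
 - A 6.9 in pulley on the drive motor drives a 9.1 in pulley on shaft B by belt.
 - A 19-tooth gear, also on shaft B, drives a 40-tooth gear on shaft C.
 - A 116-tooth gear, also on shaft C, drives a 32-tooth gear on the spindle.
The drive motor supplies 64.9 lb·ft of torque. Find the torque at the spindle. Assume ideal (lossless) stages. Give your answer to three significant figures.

After the belt (9.1/6.9): 64.9 × 1.3188 = 85.593 lb·ft
After the gear mesh (40/19): 85.593 × 2.1053 = 180.2 lb·ft
After the gear mesh (32/116): 180.2 × 0.27586 = 49.709 lb·ft

49.7 lb·ft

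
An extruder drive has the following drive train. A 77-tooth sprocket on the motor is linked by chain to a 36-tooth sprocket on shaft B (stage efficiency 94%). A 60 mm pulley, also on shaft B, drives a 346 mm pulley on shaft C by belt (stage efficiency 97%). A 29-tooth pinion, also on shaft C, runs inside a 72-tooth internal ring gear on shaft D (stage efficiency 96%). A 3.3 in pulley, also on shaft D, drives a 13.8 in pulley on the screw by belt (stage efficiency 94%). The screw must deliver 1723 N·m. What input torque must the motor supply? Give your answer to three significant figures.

74.8 N·m

Overall ratio R = 0.46753 × 5.7667 × 2.4828 × 4.1818 = 27.992; overall efficiency η = 0.94 × 0.97 × 0.96 × 0.94 = 0.8228.
Input torque = output torque / (R × η) = 1723 / (27.992 × 0.8228) = 74.808 N·m.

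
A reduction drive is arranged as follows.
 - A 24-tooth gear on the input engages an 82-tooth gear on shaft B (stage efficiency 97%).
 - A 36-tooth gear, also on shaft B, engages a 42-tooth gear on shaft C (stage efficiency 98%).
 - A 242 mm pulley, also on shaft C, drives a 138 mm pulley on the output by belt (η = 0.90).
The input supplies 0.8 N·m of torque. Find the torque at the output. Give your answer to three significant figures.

After the gear mesh (82/24): 0.8 × 3.4167 × 0.97 = 2.6513 N·m
After the gear mesh (42/36): 2.6513 × 1.1667 × 0.98 = 3.0314 N·m
After the belt (138/242): 3.0314 × 0.57025 × 0.90 = 1.5558 N·m

1.56 N·m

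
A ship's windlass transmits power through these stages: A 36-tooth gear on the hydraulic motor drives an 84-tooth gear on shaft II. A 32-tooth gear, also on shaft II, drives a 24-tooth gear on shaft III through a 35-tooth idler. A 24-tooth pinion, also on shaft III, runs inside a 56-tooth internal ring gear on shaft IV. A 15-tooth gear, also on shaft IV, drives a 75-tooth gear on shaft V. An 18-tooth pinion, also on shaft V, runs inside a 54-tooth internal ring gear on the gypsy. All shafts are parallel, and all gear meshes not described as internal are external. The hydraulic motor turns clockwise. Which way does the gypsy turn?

the hydraulic motor → shaft II: external mesh, 1 reversal → CCW.
shaft II → shaft III: driver → idler → driven is 2 external meshes, 2 reversals → CCW.
shaft III → shaft IV: internal mesh, same direction → CCW.
shaft IV → shaft V: external mesh, 1 reversal → CW.
shaft V → the gypsy: internal mesh, same direction → CW.
4 reversals in total — an even number — so the gypsy turns the same way as the hydraulic motor.

clockwise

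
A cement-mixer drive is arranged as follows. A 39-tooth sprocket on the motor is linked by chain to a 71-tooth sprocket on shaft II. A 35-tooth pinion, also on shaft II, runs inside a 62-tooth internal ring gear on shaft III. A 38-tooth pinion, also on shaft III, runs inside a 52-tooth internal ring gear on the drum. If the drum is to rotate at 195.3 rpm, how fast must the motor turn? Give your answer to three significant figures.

862 rpm

Overall ratio R = 1.8205 × 1.7714 × 1.3684 = 4.413.
Required input speed = output speed × R = 195.3 × 4.413 = 861.87 rpm.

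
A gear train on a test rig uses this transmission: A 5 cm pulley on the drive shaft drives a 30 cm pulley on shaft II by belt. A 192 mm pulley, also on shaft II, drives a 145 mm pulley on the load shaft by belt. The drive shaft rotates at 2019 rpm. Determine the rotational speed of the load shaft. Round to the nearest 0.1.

445.6 rpm

belt 30/5 = 6 → 2019/6 = 336.5 rpm
belt 145/192 = 0.75521 → 336.5/0.75521 = 445.57 rpm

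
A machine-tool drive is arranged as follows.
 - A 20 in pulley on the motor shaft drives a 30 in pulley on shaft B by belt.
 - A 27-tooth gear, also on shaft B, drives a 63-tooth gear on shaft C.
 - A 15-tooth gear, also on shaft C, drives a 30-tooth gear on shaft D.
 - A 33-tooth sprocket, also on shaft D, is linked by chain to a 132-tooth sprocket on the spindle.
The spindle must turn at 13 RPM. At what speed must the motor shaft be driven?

Overall ratio R = 1.5 × 2.3333 × 2 × 4 = 28.
Required input speed = output speed × R = 13 × 28 = 364 RPM.

364 RPM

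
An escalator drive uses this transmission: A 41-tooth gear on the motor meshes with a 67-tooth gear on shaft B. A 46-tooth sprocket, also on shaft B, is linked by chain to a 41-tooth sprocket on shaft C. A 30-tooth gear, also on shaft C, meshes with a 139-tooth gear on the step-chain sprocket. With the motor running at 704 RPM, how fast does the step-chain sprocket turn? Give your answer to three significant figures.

104 RPM

the motor → shaft B (gear mesh, 67/41): 704 ÷ 1.6341 = 430.81 RPM
shaft B → shaft C (chain, 41/46): 430.81 ÷ 0.8913 = 483.34 RPM
shaft C → the step-chain sprocket (gear mesh, 139/30): 483.34 ÷ 4.6333 = 104.32 RPM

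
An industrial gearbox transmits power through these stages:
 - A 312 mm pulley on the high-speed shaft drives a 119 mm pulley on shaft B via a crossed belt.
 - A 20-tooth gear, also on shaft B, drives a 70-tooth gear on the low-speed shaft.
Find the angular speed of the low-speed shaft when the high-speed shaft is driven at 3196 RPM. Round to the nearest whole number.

belt 119/312 = 0.38141 → 3196/0.38141 = 8379.4 RPM
gear mesh 70/20 = 3.5 → 8379.4/3.5 = 2394.1 RPM

2394 RPM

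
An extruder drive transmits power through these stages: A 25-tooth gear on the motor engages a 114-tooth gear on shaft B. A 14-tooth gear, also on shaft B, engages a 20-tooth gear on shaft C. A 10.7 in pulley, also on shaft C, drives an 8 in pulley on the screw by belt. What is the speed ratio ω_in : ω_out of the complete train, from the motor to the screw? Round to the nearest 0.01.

4.87

Each stage contributes driven/driver: gear mesh 114/25 = 4.56, gear mesh 20/14 = 1.4286, belt 8/10.7 = 0.74766.
Overall: 4.56 × 1.4286 × 0.74766 = 4.8705.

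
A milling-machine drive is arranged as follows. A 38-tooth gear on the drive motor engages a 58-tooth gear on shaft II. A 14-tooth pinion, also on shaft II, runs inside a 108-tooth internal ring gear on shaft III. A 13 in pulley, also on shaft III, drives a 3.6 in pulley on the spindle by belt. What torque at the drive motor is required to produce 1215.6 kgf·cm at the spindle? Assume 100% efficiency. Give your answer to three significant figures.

Overall ratio R = 1.5263 × 7.7143 × 0.27692 = 3.2606.
Input torque = output torque / R = 1215.6 / 3.2606 = 372.81 kgf·cm.

373 kgf·cm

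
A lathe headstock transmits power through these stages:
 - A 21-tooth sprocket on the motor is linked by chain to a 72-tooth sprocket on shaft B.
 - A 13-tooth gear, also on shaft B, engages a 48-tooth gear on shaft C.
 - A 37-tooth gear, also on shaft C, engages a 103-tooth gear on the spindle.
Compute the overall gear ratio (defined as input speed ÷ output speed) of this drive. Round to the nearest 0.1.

Each stage contributes driven/driver: chain 72/21 = 3.4286, gear mesh 48/13 = 3.6923, gear mesh 103/37 = 2.7838.
Overall: 3.4286 × 3.6923 × 2.7838 = 35.241.

35.2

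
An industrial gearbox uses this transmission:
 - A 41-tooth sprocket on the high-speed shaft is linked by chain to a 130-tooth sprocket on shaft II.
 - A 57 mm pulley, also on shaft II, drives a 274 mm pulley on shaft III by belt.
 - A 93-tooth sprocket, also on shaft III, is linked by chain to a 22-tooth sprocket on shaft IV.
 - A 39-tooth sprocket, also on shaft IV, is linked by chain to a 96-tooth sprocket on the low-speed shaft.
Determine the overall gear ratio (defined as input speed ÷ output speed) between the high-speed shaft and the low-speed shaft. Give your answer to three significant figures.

Each stage contributes driven/driver: chain 130/41 = 3.1707, belt 274/57 = 4.807, chain 22/93 = 0.23656, chain 96/39 = 2.4615.
Overall: 3.1707 × 4.807 × 0.23656 × 2.4615 = 8.8753.

8.88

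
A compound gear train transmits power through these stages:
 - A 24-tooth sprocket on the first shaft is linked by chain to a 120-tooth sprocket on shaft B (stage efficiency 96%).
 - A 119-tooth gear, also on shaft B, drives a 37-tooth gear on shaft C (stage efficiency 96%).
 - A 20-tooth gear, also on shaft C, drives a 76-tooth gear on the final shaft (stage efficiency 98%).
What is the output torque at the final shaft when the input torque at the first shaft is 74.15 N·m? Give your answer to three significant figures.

Chain: ratio = 120/24 = 5; torque at shaft B = 74.15 × 5 × 0.96 = 355.92 N·m.
Gear mesh: ratio = 37/119 = 0.31092; torque at shaft C = 355.92 × 0.31092 × 0.96 = 106.24 N·m.
Gear mesh: ratio = 76/20 = 3.8; torque at the final shaft = 106.24 × 3.8 × 0.98 = 395.63 N·m.

396 N·m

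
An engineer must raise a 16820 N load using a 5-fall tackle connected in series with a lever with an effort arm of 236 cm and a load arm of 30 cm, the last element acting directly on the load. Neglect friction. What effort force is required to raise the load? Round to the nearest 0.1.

427.6 N

Block-and-tackle MA = number of supporting rope parts = 5.
Lever MA = effort arm / load arm = 236/30 = 7.8667.
Combined ideal MA = 5 × 7.8667 = 39.333.
Effort = load / MA = 16820 / 39.333 = 427.63 N.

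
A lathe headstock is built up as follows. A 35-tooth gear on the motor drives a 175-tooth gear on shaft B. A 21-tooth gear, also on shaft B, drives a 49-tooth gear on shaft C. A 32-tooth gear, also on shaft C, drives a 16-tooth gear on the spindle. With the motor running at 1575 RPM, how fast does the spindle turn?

Gear mesh: ratio = 175/35 = 5, so shaft B turns at 1575 / 5 = 315 RPM.
Gear mesh: ratio = 49/21 = 2.3333, so shaft C turns at 315 / 2.3333 = 135 RPM.
Gear mesh: ratio = 16/32 = 0.5, so the spindle turns at 135 / 0.5 = 270 RPM.

270 RPM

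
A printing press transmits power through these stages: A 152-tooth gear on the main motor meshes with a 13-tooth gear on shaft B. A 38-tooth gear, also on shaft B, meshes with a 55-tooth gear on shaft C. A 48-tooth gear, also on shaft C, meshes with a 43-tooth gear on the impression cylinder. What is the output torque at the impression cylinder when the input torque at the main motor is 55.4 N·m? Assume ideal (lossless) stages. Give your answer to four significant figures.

6.143 N·m

gear mesh 13/152 = 0.085526 → τ = 55.4·0.085526 = 4.7382 N·m
gear mesh 55/38 = 1.4474 → τ = 4.7382·1.4474 = 6.8579 N·m
gear mesh 43/48 = 0.89583 → τ = 6.8579·0.89583 = 6.1435 N·m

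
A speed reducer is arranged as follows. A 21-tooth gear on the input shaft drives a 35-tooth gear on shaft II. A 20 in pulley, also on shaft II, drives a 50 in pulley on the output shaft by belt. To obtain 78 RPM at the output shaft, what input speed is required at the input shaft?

325 RPM

Overall ratio R = 1.6667 × 2.5 = 4.1667.
Required input speed = output speed × R = 78 × 4.1667 = 325 RPM.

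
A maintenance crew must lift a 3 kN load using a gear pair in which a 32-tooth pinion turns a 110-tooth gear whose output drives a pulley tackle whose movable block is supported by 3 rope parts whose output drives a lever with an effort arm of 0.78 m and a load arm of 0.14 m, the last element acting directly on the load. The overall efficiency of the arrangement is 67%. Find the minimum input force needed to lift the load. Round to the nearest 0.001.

Gear pair MA = 110/32 = 3.4375.
Block-and-tackle MA = number of supporting rope parts = 3.
Lever MA = effort arm / load arm = 0.78/0.14 = 5.5714.
Combined ideal MA = 3.4375 × 3 × 5.5714 = 57.455.
Actual MA = 57.455 × 0.67 = 38.495.
Effort = load / actual MA = 3 / 38.495 = 0.077932 kN.

0.078 kN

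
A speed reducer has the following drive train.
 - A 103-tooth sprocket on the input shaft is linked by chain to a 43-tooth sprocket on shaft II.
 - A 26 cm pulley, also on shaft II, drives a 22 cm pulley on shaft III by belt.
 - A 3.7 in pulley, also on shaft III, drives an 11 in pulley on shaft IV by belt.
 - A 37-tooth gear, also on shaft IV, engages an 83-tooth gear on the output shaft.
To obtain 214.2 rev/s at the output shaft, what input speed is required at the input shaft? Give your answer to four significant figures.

Overall ratio R = 0.41748 × 0.84615 × 2.973 × 2.2432 = 2.3559.
Required input speed = output speed × R = 214.2 × 2.3559 = 504.62 rev/s.

504.6 rev/s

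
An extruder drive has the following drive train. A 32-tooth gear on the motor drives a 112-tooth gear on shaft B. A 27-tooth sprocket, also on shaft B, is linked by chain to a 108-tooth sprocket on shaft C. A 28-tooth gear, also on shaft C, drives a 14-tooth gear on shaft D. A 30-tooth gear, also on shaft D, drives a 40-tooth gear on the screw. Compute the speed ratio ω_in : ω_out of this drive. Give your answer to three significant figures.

9.33

Each stage contributes driven/driver: gear mesh 112/32 = 3.5, chain 108/27 = 4, gear mesh 14/28 = 0.5, gear mesh 40/30 = 1.3333.
Overall: 3.5 × 4 × 0.5 × 1.3333 = 9.3333.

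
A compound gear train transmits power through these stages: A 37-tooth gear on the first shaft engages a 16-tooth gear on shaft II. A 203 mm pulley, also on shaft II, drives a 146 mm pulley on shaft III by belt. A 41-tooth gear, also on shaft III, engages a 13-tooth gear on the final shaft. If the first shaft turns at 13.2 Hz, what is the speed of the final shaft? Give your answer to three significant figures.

134 Hz

the first shaft → shaft II (gear mesh, 16/37): 13.2 ÷ 0.43243 = 30.525 Hz
shaft II → shaft III (belt, 146/203): 30.525 ÷ 0.71921 = 42.442 Hz
shaft III → the final shaft (gear mesh, 13/41): 42.442 ÷ 0.31707 = 133.86 Hz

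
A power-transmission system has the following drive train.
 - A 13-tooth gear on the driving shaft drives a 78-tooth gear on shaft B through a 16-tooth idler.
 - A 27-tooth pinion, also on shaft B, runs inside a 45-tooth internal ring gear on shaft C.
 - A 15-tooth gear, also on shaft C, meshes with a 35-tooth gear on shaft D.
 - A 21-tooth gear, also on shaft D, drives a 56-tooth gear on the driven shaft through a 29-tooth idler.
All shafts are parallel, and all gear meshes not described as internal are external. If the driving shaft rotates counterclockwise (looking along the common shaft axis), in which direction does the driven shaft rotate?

clockwise

the driving shaft → shaft B: driver → idler → driven is 2 external meshes, 2 reversals → CCW.
shaft B → shaft C: internal mesh, same direction → CCW.
shaft C → shaft D: external mesh, 1 reversal → CW.
shaft D → the driven shaft: driver → idler → driven is 2 external meshes, 2 reversals → CW.
5 reversals in total — an odd number — so the driven shaft turns opposite to the driving shaft.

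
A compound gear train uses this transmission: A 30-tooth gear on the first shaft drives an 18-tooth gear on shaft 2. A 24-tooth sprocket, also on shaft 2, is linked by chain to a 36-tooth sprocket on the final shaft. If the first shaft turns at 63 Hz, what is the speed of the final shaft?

the first shaft → shaft 2 (gear mesh, 18/30): 63 ÷ 0.6 = 105 Hz
shaft 2 → the final shaft (chain, 36/24): 105 ÷ 1.5 = 70 Hz

70 Hz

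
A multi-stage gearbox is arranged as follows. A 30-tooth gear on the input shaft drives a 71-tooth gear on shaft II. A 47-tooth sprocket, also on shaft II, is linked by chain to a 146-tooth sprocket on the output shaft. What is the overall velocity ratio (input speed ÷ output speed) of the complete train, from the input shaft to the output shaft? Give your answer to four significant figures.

Each stage contributes driven/driver: gear mesh 71/30 = 2.3667, chain 146/47 = 3.1064.
Overall: 2.3667 × 3.1064 = 7.3518.

7.352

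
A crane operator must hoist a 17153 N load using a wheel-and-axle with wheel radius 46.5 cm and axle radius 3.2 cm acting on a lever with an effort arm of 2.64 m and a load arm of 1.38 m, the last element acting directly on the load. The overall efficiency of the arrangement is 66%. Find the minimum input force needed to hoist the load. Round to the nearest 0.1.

Wheel-and-axle MA = R/r = 46.5/3.2 = 14.531.
Lever MA = effort arm / load arm = 2.64/1.38 = 1.913.
Combined ideal MA = 14.531 × 1.913 = 27.799.
Actual MA = 27.799 × 0.66 = 18.347.
Effort = load / actual MA = 17153 / 18.347 = 934.91 N.

934.9 N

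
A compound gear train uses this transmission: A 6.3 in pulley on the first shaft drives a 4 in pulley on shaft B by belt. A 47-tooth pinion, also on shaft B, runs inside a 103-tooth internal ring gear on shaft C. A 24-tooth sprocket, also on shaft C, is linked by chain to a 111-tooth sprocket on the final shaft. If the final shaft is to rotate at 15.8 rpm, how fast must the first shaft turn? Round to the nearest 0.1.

101.7 rpm

Overall ratio R = 0.63492 × 2.1915 × 4.625 = 6.4353.
Required input speed = output speed × R = 15.8 × 6.4353 = 101.68 rpm.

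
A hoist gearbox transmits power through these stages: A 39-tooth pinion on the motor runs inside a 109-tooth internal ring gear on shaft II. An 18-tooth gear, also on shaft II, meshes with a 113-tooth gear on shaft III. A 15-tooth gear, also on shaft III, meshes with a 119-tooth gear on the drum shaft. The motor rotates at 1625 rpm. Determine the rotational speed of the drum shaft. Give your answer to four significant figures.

internal gear 109/39 = 2.7949 → 1625/2.7949 = 581.42 rpm
gear mesh 113/18 = 6.2778 → 581.42/6.2778 = 92.616 rpm
gear mesh 119/15 = 7.9333 → 92.616/7.9333 = 11.674 rpm

11.67 rpm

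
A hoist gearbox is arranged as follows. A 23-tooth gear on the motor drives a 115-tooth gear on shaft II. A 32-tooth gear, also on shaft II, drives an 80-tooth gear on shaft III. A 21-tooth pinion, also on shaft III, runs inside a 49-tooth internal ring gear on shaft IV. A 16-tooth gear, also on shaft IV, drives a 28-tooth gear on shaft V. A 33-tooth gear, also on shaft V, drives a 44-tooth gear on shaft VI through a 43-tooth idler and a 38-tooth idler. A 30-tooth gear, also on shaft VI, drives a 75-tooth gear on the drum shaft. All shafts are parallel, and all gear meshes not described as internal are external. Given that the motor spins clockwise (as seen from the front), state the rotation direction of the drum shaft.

counterclockwise

the motor → shaft II: external mesh, 1 reversal → CCW.
shaft II → shaft III: external mesh, 1 reversal → CW.
shaft III → shaft IV: internal mesh, same direction → CW.
shaft IV → shaft V: external mesh, 1 reversal → CCW.
shaft V → shaft VI: driver → idler → idler → driven is 3 external meshes, 3 reversals → CW.
shaft VI → the drum shaft: external mesh, 1 reversal → CCW.
7 reversals in total — an odd number — so the drum shaft turns opposite to the motor.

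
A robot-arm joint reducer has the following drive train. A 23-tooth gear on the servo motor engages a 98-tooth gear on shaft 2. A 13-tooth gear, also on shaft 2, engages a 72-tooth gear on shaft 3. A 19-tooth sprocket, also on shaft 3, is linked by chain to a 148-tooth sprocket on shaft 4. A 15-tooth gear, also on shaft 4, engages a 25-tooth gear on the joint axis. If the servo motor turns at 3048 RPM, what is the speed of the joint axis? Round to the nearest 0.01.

9.95 RPM

gear mesh 98/23 = 4.2609 → 3048/4.2609 = 715.35 RPM
gear mesh 72/13 = 5.5385 → 715.35/5.5385 = 129.16 RPM
chain 148/19 = 7.7895 → 129.16/7.7895 = 16.581 RPM
gear mesh 25/15 = 1.6667 → 16.581/1.6667 = 9.9488 RPM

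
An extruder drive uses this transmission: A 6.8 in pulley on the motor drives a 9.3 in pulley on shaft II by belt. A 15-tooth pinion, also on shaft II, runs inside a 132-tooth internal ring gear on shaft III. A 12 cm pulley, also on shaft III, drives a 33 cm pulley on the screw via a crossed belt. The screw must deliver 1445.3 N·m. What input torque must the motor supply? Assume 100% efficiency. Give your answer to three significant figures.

43.7 N·m

Overall ratio R = 1.3676 × 8.8 × 2.75 = 33.097.
Input torque = output torque / R = 1445.3 / 33.097 = 43.669 N·m.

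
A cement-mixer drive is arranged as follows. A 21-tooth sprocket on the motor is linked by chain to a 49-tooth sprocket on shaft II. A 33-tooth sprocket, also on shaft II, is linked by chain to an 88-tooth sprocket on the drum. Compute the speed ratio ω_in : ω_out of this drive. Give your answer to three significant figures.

Each stage contributes driven/driver: chain 49/21 = 2.3333, chain 88/33 = 2.6667.
Overall: 2.3333 × 2.6667 = 6.2222.

6.22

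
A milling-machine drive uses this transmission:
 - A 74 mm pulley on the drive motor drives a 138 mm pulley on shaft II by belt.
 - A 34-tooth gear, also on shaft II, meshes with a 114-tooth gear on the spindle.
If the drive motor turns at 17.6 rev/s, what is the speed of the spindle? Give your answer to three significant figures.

2.81 rev/s

belt 138/74 = 1.8649 → 17.6/1.8649 = 9.4377 rev/s
gear mesh 114/34 = 3.3529 → 9.4377/3.3529 = 2.8147 rev/s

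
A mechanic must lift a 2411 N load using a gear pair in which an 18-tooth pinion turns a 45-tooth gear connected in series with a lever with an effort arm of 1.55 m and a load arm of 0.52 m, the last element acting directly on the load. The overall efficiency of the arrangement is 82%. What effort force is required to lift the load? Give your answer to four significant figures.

394.6 N

Gear pair MA = 45/18 = 2.5.
Lever MA = effort arm / load arm = 1.55/0.52 = 2.9808.
Combined ideal MA = 2.5 × 2.9808 = 7.4519.
Actual MA = 7.4519 × 0.82 = 6.1106.
Effort = load / actual MA = 2411 / 6.1106 = 394.56 N.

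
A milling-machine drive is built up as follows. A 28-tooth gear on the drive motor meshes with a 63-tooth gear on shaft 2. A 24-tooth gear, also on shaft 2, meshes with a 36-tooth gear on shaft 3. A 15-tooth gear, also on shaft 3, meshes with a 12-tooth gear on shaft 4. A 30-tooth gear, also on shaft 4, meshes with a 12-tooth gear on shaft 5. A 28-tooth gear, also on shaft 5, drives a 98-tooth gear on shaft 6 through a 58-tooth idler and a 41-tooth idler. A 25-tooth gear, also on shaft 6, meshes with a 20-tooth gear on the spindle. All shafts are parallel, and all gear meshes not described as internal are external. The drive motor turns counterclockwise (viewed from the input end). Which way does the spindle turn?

counterclockwise

the drive motor → shaft 2: external mesh, 1 reversal → CW.
shaft 2 → shaft 3: external mesh, 1 reversal → CCW.
shaft 3 → shaft 4: external mesh, 1 reversal → CW.
shaft 4 → shaft 5: external mesh, 1 reversal → CCW.
shaft 5 → shaft 6: driver → idler → idler → driven is 3 external meshes, 3 reversals → CW.
shaft 6 → the spindle: external mesh, 1 reversal → CCW.
8 reversals in total — an even number — so the spindle turns the same way as the drive motor.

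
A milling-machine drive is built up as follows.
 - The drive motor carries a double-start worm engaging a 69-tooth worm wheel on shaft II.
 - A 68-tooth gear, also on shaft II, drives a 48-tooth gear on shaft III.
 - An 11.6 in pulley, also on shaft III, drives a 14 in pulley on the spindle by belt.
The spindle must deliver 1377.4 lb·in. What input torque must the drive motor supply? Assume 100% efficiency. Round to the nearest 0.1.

Overall ratio R = 34.5 × 0.70588 × 1.2069 = 29.391.
Input torque = output torque / R = 1377.4 / 29.391 = 46.864 lb·in.

46.9 lb·in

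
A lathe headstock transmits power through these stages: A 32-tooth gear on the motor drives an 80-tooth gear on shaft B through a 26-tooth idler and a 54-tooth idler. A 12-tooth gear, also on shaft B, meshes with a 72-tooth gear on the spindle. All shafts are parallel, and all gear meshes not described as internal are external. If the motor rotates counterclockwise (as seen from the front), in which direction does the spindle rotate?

counterclockwise

the motor → shaft B: driver → idler → idler → driven is 3 external meshes, 3 reversals → CW.
shaft B → the spindle: external mesh, 1 reversal → CCW.
4 reversals in total — an even number — so the spindle turns the same way as the motor.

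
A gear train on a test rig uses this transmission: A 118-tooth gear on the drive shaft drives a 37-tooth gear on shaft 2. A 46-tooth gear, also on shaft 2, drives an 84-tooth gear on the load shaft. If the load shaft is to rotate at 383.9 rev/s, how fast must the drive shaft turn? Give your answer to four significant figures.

Overall ratio R = 0.31356 × 1.8261 = 0.57259.
Required input speed = output speed × R = 383.9 × 0.57259 = 219.82 rev/s.

219.8 rev/s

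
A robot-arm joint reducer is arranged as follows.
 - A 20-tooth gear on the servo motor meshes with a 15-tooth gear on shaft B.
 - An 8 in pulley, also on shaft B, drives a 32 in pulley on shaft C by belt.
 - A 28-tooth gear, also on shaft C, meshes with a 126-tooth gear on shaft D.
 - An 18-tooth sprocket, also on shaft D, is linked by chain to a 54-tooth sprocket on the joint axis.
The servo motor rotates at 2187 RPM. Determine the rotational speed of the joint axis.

the servo motor → shaft B (gear mesh, 15/20): 2187 ÷ 0.75 = 2916 RPM
shaft B → shaft C (belt, 32/8): 2916 ÷ 4 = 729 RPM
shaft C → shaft D (gear mesh, 126/28): 729 ÷ 4.5 = 162 RPM
shaft D → the joint axis (chain, 54/18): 162 ÷ 3 = 54 RPM

54 RPM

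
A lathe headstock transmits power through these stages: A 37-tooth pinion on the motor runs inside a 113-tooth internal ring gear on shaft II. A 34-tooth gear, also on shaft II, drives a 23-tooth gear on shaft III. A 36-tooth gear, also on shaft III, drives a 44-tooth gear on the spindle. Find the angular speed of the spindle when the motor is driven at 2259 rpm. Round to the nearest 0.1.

internal gear 113/37 = 3.0541 → 2259/3.0541 = 739.67 rpm
gear mesh 23/34 = 0.67647 → 739.67/0.67647 = 1093.4 rpm
gear mesh 44/36 = 1.2222 → 1093.4/1.2222 = 894.62 rpm

894.6 rpm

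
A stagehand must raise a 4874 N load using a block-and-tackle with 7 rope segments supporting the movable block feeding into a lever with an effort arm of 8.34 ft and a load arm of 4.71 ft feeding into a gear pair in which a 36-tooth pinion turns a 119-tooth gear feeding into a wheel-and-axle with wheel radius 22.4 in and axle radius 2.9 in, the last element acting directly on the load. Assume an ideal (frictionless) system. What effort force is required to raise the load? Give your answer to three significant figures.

Block-and-tackle MA = number of supporting rope parts = 7.
Lever MA = effort arm / load arm = 8.34/4.71 = 1.7707.
Gear pair MA = 119/36 = 3.3056.
Wheel-and-axle MA = R/r = 22.4/2.9 = 7.7241.
Combined ideal MA = 7 × 1.7707 × 3.3056 × 7.7241 = 316.47.
Effort = load / MA = 4874 / 316.47 = 15.401 N.

15.4 N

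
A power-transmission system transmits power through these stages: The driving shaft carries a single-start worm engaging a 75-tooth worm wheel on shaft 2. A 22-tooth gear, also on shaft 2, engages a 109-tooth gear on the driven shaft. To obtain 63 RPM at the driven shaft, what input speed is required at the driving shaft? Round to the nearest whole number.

Overall ratio R = 75 × 4.9545 = 371.59.
Required input speed = output speed × R = 63 × 371.59 = 23410 RPM.

23410 RPM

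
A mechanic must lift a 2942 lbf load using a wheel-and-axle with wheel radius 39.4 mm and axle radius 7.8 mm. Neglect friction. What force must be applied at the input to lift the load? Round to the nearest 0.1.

Wheel-and-axle MA = R/r = 39.4/7.8 = 5.0513.
Effort = load / MA = 2942 / 5.0513 = 582.43 lbf.

582.4 lbf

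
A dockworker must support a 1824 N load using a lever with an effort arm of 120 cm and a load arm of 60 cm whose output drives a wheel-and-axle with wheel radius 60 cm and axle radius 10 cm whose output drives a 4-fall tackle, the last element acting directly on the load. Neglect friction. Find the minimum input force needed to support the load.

38 N

Lever MA = effort arm / load arm = 120/60 = 2.
Wheel-and-axle MA = R/r = 60/10 = 6.
Block-and-tackle MA = number of supporting rope parts = 4.
Combined ideal MA = 2 × 6 × 4 = 48.
Effort = load / MA = 1824 / 48 = 38 N.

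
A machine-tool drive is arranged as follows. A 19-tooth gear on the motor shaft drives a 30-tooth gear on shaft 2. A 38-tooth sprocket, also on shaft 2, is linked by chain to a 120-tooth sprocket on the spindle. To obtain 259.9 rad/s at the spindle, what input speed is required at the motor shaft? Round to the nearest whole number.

1296 rad/s

Overall ratio R = 1.5789 × 3.1579 = 4.9861.
Required input speed = output speed × R = 259.9 × 4.9861 = 1295.9 rad/s.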